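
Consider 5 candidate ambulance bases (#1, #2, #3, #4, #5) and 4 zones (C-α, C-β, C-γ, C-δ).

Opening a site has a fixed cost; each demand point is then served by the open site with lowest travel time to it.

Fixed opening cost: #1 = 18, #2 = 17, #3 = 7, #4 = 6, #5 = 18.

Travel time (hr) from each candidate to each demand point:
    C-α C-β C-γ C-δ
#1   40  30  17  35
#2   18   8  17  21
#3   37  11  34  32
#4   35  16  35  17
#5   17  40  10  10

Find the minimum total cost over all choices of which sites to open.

73

Open {#3, #5}: assign each demand point to its cheapest open site.
  C-α→#5 17, C-β→#3 11, C-γ→#5 10, C-δ→#5 10
  travel time 48, fixed 25 → total 73.
Compare {#4, #5}: travel time 53 + fixed 24 = 77.
Compare {#3, #4, #5}: travel time 48 + fixed 31 = 79.
Compare {#2, #5}: travel time 45 + fixed 35 = 80.
All other subsets cost ≥ 77. Minimum total cost: 73.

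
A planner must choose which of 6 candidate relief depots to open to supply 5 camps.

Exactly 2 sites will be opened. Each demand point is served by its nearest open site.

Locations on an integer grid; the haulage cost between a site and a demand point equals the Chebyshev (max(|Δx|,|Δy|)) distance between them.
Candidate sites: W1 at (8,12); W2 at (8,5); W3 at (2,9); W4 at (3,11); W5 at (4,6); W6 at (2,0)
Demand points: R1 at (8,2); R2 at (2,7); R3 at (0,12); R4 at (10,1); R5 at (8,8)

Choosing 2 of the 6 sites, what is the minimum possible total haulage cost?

Open {W2, W3}.
  R1→W2 3, R2→W3 2, R3→W3 3, R4→W2 4, R5→W2 3  ⇒ total 15.
Compare {W2, W4}: total 17.
Compare {W2, W5}: total 18.
No size-2 selection does better; minimum is 15.

15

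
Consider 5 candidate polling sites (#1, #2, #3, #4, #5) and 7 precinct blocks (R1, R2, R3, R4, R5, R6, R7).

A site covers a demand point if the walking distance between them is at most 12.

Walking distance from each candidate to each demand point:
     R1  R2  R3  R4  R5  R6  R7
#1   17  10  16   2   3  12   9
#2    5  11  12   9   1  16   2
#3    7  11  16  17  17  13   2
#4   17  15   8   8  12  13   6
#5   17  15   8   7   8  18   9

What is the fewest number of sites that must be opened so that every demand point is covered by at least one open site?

2

Coverage sets (demand points within 12 of each site):
  #1: {R2, R4, R5, R6, R7}
  #2: {R1, R2, R3, R4, R5, R7}
  #3: {R1, R2, R7}
  #4: {R3, R4, R5, R7}
  #5: {R3, R4, R5, R7}
No single site covers all 7 demand points.
But {#1, #2} covers everything, so the minimum is 2.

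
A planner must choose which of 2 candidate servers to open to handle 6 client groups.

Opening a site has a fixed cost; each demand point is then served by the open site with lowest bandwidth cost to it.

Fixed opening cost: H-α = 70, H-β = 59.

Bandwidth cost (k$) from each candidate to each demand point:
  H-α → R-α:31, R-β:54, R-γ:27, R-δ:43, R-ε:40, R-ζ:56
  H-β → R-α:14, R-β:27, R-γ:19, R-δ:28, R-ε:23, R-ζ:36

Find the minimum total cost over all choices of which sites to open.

Open {H-β}: assign each demand point to its cheapest open site.
  R-α→H-β 14, R-β→H-β 27, R-γ→H-β 19, R-δ→H-β 28, R-ε→H-β 23, R-ζ→H-β 36
  bandwidth cost 147, fixed 59 → total 206.
Compare {H-α, H-β}: bandwidth cost 147 + fixed 129 = 276.
Compare {H-α}: bandwidth cost 251 + fixed 70 = 321.

206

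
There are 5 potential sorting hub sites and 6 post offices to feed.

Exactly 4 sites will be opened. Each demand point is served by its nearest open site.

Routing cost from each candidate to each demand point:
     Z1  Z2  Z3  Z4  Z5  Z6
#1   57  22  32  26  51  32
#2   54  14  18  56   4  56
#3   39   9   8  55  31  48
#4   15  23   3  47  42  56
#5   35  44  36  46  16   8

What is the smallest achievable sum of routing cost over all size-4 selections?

70

Open {#1, #2, #4, #5}.
  Z1→#4 15, Z2→#2 14, Z3→#4 3, Z4→#1 26, Z5→#2 4, Z6→#5 8  ⇒ total 70.
Compare {#1, #3, #4, #5}: total 77.
Compare {#2, #3, #4, #5}: total 85.
No size-4 selection does better; minimum is 70.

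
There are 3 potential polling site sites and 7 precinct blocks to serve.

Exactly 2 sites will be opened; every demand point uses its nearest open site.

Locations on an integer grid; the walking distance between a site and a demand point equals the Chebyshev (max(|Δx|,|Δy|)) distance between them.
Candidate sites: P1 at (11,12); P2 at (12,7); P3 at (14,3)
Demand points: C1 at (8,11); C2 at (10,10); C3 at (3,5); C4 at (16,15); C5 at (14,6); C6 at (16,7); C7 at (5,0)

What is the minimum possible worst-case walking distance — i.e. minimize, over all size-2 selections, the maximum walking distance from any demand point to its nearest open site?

Open {P1, P2}.
  Farthest demand point is C3 at walking distance 8 (to P1); all others are ≤ 8.
With {P1, P3} the worst case is 9.
With {P2, P3} the worst case is 9.
No size-2 selection achieves below 8.

8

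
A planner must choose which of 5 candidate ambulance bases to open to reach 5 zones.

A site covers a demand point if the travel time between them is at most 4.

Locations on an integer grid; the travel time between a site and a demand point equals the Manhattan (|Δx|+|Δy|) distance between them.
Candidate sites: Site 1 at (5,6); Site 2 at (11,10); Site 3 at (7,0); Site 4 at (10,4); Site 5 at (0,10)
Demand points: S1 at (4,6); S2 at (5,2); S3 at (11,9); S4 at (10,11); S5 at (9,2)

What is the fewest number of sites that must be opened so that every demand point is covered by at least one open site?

3

Coverage sets (demand points within 4 of each site):
  Site 1: {S1, S2}
  Site 2: {S3, S4}
  Site 3: {S2, S5}
  Site 4: {S5}
  Site 5: {}
No 2 sites suffice: every size-2 union leaves at least one demand point uncovered.
But {Site 1, Site 2, Site 3} covers everything, so the minimum is 3.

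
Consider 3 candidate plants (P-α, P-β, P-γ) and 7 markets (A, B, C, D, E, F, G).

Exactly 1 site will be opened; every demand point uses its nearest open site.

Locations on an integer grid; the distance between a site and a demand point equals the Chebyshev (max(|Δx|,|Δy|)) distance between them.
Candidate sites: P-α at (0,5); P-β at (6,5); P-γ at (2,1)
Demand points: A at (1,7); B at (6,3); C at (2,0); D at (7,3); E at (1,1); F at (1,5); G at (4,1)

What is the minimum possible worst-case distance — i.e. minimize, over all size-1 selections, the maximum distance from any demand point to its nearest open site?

Open {P-β}.
  Farthest demand point is A at distance 5 (to P-β); all others are ≤ 5.
With {P-γ} the worst case is 6.
With {P-α} the worst case is 7.
No size-1 selection achieves below 5.

5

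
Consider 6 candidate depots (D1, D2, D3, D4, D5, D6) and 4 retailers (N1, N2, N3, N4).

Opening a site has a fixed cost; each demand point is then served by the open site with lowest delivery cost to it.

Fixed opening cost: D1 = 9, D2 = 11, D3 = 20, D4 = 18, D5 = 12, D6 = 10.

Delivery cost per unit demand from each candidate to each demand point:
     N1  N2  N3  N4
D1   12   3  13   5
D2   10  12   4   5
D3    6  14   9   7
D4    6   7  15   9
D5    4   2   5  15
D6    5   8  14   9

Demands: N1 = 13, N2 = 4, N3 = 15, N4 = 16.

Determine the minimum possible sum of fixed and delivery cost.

223

Open {D2, D5}: assign each demand point to its cheapest open site.
  N1→D5 13×4=52, N2→D5 4×2=8, N3→D2 15×4=60, N4→D2 16×5=80
  delivery cost 200, fixed 23 → total 223.
Compare {D1, D2, D5}: delivery cost 200 + fixed 32 = 232.
Compare {D2, D5, D6}: delivery cost 200 + fixed 33 = 233.
Compare {D1, D5}: delivery cost 215 + fixed 21 = 236.
All other subsets cost ≥ 232. Minimum total cost: 223.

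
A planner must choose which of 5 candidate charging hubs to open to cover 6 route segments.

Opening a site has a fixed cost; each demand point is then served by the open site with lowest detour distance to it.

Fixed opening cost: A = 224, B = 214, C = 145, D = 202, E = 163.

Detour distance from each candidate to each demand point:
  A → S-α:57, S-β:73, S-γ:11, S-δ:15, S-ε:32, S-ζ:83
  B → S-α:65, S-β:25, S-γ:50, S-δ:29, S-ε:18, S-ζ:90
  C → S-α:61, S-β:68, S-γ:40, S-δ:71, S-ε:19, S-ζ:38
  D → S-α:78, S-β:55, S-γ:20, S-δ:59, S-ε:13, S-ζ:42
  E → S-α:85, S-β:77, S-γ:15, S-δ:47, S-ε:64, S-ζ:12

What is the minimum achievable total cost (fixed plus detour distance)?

442

Open {C}: assign each demand point to its cheapest open site.
  S-α→C 61, S-β→C 68, S-γ→C 40, S-δ→C 71, S-ε→C 19, S-ζ→C 38
  detour distance 297, fixed 145 → total 442.
Compare {E}: detour distance 300 + fixed 163 = 463.
Compare {D}: detour distance 267 + fixed 202 = 469.
Compare {B}: detour distance 277 + fixed 214 = 491.
All other subsets cost ≥ 463. Minimum total cost: 442.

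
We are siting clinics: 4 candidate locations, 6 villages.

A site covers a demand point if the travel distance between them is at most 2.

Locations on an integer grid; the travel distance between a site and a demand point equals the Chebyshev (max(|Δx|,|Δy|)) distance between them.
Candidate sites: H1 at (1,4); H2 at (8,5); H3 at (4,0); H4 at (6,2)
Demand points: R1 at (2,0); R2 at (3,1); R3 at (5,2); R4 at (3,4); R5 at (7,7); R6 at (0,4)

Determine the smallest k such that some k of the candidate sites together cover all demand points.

3

Coverage sets (demand points within 2 of each site):
  H1: {R4, R6}
  H2: {R5}
  H3: {R1, R2, R3}
  H4: {R3}
No 2 sites suffice: every size-2 union leaves at least one demand point uncovered.
But {H1, H2, H3} covers everything, so the minimum is 3.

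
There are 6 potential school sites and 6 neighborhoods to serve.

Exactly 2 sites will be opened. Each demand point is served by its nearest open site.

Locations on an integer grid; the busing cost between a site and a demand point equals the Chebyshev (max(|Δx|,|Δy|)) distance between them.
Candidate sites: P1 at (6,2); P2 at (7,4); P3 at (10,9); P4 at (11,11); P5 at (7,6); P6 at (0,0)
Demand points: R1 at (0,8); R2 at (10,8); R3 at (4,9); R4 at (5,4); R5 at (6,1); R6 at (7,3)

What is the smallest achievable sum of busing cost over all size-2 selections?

16

Open {P1, P5}.
  R1→P1 6, R2→P5 3, R3→P5 3, R4→P1 2, R5→P1 1, R6→P1 1  ⇒ total 16.
Compare {P1, P3}: total 17.
Compare {P1, P2}: total 19.
No size-2 selection does better; minimum is 16.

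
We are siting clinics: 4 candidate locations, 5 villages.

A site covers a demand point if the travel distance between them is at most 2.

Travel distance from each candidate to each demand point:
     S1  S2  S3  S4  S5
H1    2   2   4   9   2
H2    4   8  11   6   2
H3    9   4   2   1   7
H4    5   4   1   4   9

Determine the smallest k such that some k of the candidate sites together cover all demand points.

Coverage sets (demand points within 2 of each site):
  H1: {S1, S2, S5}
  H2: {S5}
  H3: {S3, S4}
  H4: {S3}
No single site covers all 5 demand points.
But {H1, H3} covers everything, so the minimum is 2.

2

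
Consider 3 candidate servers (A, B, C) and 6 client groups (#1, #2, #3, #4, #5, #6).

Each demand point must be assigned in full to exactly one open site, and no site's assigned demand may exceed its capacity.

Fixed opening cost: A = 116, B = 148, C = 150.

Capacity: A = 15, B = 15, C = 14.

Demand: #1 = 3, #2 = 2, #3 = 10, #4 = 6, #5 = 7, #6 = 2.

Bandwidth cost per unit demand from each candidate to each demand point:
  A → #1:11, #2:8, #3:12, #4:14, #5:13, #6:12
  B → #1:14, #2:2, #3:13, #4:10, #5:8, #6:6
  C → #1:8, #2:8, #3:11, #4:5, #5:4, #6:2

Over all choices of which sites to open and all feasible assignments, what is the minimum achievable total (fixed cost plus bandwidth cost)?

Open {A, B}; cheapest assignment that respects the capacities:
  A (cap 15, load 15): #1, #3, #6 — cost 3×11 + 10×12 + 2×12 = 177
  B (cap 15, load 15): #2, #4, #5 — cost 2×2 + 6×10 + 7×8 = 120
  Shipping 297, fixed 264 → total 561.
  Any other capacity-feasible assignment to {A, B} ships for at least 297.
Compare {A, B, C}: its best feasible assignment gives total 641.
Every other set of open sites that can feasibly serve all demand totals ≥ 641 even under its best assignment. Minimum: 561.

561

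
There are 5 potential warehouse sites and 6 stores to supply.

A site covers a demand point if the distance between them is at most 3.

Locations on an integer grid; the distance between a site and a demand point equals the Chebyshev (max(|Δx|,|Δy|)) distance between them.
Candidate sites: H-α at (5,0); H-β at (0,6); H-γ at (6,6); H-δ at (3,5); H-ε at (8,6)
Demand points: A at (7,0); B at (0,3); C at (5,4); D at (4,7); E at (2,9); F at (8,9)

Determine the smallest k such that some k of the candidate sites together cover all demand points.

3

Coverage sets (demand points within 3 of each site):
  H-α: {A}
  H-β: {B, E}
  H-γ: {C, D, F}
  H-δ: {B, C, D}
  H-ε: {C, F}
No 2 sites suffice: every size-2 union leaves at least one demand point uncovered.
But {H-α, H-β, H-γ} covers everything, so the minimum is 3.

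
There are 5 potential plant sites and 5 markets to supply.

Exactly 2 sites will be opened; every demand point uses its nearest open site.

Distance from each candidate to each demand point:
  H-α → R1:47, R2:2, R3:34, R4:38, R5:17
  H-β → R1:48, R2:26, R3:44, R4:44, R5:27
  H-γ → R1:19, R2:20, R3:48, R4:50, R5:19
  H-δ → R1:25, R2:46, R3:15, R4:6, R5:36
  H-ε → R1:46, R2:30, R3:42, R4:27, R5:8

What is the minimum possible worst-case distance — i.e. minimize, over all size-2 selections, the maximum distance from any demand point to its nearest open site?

20

Open {H-γ, H-δ}.
  Farthest demand point is R2 at distance 20 (to H-γ); all others are ≤ 20.
With {H-α, H-δ} the worst case is 25.
With {H-β, H-δ} the worst case is 27.
No size-2 selection achieves below 20.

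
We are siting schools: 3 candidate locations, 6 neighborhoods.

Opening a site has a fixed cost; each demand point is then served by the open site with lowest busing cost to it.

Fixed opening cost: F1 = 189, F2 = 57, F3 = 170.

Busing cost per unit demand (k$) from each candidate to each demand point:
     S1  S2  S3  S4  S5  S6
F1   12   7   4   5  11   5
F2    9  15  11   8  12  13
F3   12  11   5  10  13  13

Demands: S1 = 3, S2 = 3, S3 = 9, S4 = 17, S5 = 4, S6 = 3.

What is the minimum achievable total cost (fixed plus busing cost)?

426

Open {F1}: assign each demand point to its cheapest open site.
  S1→F1 3×12=36, S2→F1 3×7=21, S3→F1 9×4=36, S4→F1 17×5=85, S5→F1 4×11=44, S6→F1 3×5=15
  busing cost 237, fixed 189 → total 426.
Compare {F2}: busing cost 394 + fixed 57 = 451.
Compare {F1, F2}: busing cost 228 + fixed 246 = 474.
Compare {F3}: busing cost 375 + fixed 170 = 545.
All other subsets cost ≥ 451. Minimum total cost: 426.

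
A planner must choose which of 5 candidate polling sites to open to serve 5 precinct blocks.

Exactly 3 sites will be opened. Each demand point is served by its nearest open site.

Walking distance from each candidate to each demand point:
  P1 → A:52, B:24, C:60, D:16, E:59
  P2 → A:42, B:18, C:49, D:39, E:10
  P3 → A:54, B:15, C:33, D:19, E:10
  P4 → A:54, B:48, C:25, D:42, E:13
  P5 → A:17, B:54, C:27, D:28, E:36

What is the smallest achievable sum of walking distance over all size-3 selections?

85

Open {P1, P3, P5}.
  A→P5 17, B→P3 15, C→P5 27, D→P1 16, E→P3 10  ⇒ total 85.
Compare {P3, P4, P5}: total 86.
Compare {P1, P2, P5}: total 88.
No size-3 selection does better; minimum is 85.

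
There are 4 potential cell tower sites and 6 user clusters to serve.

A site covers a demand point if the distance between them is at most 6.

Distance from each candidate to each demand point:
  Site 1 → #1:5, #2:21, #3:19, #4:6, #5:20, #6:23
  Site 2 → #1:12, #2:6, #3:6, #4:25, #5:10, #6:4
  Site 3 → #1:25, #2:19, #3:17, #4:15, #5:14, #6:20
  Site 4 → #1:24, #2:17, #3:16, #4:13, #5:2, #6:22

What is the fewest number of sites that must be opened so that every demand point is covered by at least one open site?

3

Coverage sets (demand points within 6 of each site):
  Site 1: {#1, #4}
  Site 2: {#2, #3, #6}
  Site 3: {}
  Site 4: {#5}
No 2 sites suffice: every size-2 union leaves at least one demand point uncovered.
But {Site 1, Site 2, Site 4} covers everything, so the minimum is 3.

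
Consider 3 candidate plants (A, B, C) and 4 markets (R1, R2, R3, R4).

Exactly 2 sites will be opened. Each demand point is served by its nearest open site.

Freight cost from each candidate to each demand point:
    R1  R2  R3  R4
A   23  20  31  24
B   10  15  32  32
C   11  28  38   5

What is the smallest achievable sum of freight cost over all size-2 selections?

62

Open {B, C}.
  R1→B 10, R2→B 15, R3→B 32, R4→C 5  ⇒ total 62.
Compare {A, C}: total 67.
Compare {A, B}: total 80.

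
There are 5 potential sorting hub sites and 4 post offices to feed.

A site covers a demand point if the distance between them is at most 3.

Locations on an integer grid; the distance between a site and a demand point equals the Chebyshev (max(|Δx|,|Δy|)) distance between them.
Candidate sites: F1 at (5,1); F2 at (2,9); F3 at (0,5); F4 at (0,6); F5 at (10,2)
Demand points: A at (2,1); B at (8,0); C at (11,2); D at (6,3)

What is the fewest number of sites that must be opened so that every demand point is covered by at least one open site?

Coverage sets (demand points within 3 of each site):
  F1: {A, B, D}
  F2: {}
  F3: {}
  F4: {}
  F5: {B, C}
No single site covers all 4 demand points.
But {F1, F5} covers everything, so the minimum is 2.

2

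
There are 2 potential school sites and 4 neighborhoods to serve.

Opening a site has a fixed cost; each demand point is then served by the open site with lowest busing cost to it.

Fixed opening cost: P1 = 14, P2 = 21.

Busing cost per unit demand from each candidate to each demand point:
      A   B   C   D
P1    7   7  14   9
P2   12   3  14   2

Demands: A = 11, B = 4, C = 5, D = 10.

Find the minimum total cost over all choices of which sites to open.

214

Open {P1, P2}: assign each demand point to its cheapest open site.
  A→P1 11×7=77, B→P2 4×3=12, C→P1 5×14=70, D→P2 10×2=20
  busing cost 179, fixed 35 → total 214.
Compare {P2}: busing cost 234 + fixed 21 = 255.
Compare {P1}: busing cost 265 + fixed 14 = 279.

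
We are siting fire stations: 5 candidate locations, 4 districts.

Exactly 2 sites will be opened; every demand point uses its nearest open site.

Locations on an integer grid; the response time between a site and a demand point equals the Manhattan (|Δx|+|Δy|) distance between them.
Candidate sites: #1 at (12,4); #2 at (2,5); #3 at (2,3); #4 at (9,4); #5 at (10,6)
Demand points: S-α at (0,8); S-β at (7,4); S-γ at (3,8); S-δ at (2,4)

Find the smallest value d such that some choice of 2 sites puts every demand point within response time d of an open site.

Open {#1, #2}.
  Farthest demand point is S-α at response time 5 (to #2); all others are ≤ 5.
With {#2, #4} the worst case is 5.
With {#2, #5} the worst case is 5.
No size-2 selection achieves below 5.

5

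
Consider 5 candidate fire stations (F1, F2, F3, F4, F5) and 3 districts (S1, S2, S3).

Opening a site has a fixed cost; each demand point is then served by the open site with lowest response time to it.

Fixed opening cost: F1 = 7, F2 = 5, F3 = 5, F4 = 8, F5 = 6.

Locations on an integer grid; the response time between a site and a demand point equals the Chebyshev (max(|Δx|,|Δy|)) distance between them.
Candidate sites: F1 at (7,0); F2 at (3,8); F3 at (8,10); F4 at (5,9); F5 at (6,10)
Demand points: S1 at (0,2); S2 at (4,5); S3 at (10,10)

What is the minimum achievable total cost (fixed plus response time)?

20

Open {F3}: assign each demand point to its cheapest open site.
  S1→F3 8, S2→F3 5, S3→F3 2
  response time 15, fixed 5 → total 20.
Compare {F2}: response time 16 + fixed 5 = 21.
Compare {F2, F3}: response time 11 + fixed 10 = 21.
Compare {F5}: response time 17 + fixed 6 = 23.
All other subsets cost ≥ 21. Minimum total cost: 20.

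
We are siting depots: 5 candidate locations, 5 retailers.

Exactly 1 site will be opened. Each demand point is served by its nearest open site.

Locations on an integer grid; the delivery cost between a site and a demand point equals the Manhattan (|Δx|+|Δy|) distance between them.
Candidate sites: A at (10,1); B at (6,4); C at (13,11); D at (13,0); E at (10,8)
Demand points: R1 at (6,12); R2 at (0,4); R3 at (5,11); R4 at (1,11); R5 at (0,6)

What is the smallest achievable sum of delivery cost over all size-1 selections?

42

Open {B}.
  R1→B 8, R2→B 6, R3→B 8, R4→B 12, R5→B 8  ⇒ total 42.
Compare {E}: total 54.
Compare {C}: total 66.
No size-1 selection does better; minimum is 42.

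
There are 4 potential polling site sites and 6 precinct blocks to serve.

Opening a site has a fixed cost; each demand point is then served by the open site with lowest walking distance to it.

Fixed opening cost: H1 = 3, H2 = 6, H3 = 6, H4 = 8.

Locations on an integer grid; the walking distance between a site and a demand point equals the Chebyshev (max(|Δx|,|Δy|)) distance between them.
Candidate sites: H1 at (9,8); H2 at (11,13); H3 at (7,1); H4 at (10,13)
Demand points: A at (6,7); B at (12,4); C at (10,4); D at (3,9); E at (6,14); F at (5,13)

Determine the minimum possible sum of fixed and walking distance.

Open {H1}: assign each demand point to its cheapest open site.
  A→H1 3, B→H1 4, C→H1 4, D→H1 6, E→H1 6, F→H1 5
  walking distance 28, fixed 3 → total 31.
Compare {H1, H2}: walking distance 27 + fixed 9 = 36.
Compare {H1, H3}: walking distance 27 + fixed 9 = 36.
Compare {H1, H4}: walking distance 26 + fixed 11 = 37.
All other subsets cost ≥ 36. Minimum total cost: 31.

31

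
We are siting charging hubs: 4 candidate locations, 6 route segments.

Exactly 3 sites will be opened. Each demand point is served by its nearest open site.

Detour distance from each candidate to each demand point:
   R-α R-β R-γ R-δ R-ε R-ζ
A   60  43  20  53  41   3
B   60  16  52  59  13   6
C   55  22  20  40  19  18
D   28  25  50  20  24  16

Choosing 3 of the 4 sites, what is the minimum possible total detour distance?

100

Open {A, B, D}.
  R-α→D 28, R-β→B 16, R-γ→A 20, R-δ→D 20, R-ε→B 13, R-ζ→A 3  ⇒ total 100.
Compare {B, C, D}: total 103.
Compare {A, C, D}: total 112.
No size-3 selection does better; minimum is 100.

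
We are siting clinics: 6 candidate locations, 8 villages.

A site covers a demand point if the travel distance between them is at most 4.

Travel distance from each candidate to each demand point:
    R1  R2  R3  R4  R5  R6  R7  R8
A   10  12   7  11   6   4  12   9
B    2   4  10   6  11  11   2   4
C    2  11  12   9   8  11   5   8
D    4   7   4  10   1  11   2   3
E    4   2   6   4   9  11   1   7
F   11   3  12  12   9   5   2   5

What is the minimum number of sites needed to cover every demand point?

3

Coverage sets (demand points within 4 of each site):
  A: {R6}
  B: {R1, R2, R7, R8}
  C: {R1}
  D: {R1, R3, R5, R7, R8}
  E: {R1, R2, R4, R7}
  F: {R2, R7}
No 2 sites suffice: every size-2 union leaves at least one demand point uncovered.
But {A, D, E} covers everything, so the minimum is 3.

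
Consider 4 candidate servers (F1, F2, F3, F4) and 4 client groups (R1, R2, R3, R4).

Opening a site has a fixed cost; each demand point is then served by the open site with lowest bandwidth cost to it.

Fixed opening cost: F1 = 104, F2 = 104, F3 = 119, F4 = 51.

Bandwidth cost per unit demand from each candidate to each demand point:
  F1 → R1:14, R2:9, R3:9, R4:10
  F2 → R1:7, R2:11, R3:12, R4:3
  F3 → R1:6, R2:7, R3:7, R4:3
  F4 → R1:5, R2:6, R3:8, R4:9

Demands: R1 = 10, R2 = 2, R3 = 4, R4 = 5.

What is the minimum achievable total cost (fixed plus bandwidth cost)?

Open {F4}: assign each demand point to its cheapest open site.
  R1→F4 10×5=50, R2→F4 2×6=12, R3→F4 4×8=32, R4→F4 5×9=45
  bandwidth cost 139, fixed 51 → total 190.
Compare {F3}: bandwidth cost 117 + fixed 119 = 236.
Compare {F2}: bandwidth cost 155 + fixed 104 = 259.
Compare {F2, F4}: bandwidth cost 109 + fixed 155 = 264.
All other subsets cost ≥ 236. Minimum total cost: 190.

190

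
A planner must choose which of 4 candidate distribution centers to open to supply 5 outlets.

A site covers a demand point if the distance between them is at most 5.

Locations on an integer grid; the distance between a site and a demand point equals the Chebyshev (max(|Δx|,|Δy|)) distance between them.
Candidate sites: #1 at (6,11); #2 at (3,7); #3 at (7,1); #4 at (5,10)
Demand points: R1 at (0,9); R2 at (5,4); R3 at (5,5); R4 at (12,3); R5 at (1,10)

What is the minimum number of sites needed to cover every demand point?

Coverage sets (demand points within 5 of each site):
  #1: {R5}
  #2: {R1, R2, R3, R5}
  #3: {R2, R3, R4}
  #4: {R1, R3, R5}
No single site covers all 5 demand points.
But {#2, #3} covers everything, so the minimum is 2.

2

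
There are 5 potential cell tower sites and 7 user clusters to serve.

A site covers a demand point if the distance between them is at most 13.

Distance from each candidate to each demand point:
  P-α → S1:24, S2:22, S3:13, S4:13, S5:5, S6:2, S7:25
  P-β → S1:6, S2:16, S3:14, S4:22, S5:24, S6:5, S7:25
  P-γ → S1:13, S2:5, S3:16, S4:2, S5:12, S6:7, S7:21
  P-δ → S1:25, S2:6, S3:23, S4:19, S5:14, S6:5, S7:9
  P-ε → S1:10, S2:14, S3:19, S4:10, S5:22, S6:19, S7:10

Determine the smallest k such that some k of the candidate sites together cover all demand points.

Coverage sets (demand points within 13 of each site):
  P-α: {S3, S4, S5, S6}
  P-β: {S1, S6}
  P-γ: {S1, S2, S4, S5, S6}
  P-δ: {S2, S6, S7}
  P-ε: {S1, S4, S7}
No 2 sites suffice: every size-2 union leaves at least one demand point uncovered.
But {P-α, P-β, P-δ} covers everything, so the minimum is 3.

3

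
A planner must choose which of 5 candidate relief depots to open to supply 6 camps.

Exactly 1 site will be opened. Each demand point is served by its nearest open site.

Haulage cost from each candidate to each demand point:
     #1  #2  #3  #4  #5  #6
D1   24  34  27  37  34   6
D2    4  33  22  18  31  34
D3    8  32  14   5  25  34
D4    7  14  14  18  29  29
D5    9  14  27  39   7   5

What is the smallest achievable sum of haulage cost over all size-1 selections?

101

Open {D5}.
  #1→D5 9, #2→D5 14, #3→D5 27, #4→D5 39, #5→D5 7, #6→D5 5  ⇒ total 101.
Compare {D4}: total 111.
Compare {D3}: total 118.
No size-1 selection does better; minimum is 101.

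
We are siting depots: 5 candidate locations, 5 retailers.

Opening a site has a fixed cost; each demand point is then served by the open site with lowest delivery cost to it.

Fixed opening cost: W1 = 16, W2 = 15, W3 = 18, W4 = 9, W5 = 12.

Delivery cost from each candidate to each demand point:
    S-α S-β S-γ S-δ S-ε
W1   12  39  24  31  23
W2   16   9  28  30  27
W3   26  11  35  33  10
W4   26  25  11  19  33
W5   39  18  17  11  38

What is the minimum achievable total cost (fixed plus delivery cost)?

Open {W3, W4}: assign each demand point to its cheapest open site.
  S-α→W3 26, S-β→W3 11, S-γ→W4 11, S-δ→W4 19, S-ε→W3 10
  delivery cost 77, fixed 27 → total 104.
Compare {W3, W5}: delivery cost 75 + fixed 30 = 105.
Compare {W2, W4}: delivery cost 82 + fixed 24 = 106.
Compare {W1, W3, W4}: delivery cost 63 + fixed 43 = 106.
All other subsets cost ≥ 105. Minimum total cost: 104.

104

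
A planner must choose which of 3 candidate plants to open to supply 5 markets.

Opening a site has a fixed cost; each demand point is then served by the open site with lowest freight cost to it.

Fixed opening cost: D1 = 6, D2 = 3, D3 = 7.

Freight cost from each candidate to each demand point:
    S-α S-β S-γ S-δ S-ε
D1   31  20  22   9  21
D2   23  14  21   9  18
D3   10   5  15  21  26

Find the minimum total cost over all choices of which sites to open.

67

Open {D2, D3}: assign each demand point to its cheapest open site.
  S-α→D3 10, S-β→D3 5, S-γ→D3 15, S-δ→D2 9, S-ε→D2 18
  freight cost 57, fixed 10 → total 67.
Compare {D1, D3}: freight cost 60 + fixed 13 = 73.
Compare {D1, D2, D3}: freight cost 57 + fixed 16 = 73.
Compare {D3}: freight cost 77 + fixed 7 = 84.
All other subsets cost ≥ 73. Minimum total cost: 67.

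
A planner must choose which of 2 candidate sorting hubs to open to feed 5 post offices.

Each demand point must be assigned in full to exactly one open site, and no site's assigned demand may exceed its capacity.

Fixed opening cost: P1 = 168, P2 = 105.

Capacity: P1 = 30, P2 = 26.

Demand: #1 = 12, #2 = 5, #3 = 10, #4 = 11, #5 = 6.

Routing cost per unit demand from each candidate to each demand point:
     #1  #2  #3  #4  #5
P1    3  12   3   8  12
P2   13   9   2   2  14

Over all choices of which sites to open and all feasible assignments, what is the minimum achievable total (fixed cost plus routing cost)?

Open {P1, P2}; cheapest assignment that respects the capacities:
  P1 (cap 30, load 18): #1, #5 — cost 12×3 + 6×12 = 108
  P2 (cap 26, load 26): #2, #3, #4 — cost 5×9 + 10×2 + 11×2 = 87
  Shipping 195, fixed 273 → total 468.
  Any other capacity-feasible assignment to {P1, P2} ships for at least 195.
Total demand is 44 and no other set of sites has combined capacity ≥ 44, so {P1, P2} is the only feasible choice of open sites. Minimum: 468.

468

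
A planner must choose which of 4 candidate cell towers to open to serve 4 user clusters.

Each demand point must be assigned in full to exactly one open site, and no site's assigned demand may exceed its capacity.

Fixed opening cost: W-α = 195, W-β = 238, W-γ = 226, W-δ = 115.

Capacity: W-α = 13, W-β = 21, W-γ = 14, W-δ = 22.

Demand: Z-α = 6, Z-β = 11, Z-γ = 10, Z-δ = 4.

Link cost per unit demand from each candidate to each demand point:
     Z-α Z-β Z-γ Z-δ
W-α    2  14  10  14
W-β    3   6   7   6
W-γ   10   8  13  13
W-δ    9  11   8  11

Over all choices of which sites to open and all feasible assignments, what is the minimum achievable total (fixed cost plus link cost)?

Open {W-β, W-δ}; cheapest assignment that respects the capacities:
  W-β (cap 21, load 21): Z-α, Z-β, Z-δ — cost 6×3 + 11×6 + 4×6 = 108
  W-δ (cap 22, load 10): Z-γ — cost 10×8 = 80
  Shipping 188, fixed 353 → total 541.
  Any other capacity-feasible assignment to {W-β, W-δ} ships for at least 188.
Compare {W-α, W-δ}: its best feasible assignment gives total 579.
Compare {W-γ, W-δ}: its best feasible assignment gives total 607.
Every other set of open sites that can feasibly serve all demand totals ≥ 579 even under its best assignment. Minimum: 541.

541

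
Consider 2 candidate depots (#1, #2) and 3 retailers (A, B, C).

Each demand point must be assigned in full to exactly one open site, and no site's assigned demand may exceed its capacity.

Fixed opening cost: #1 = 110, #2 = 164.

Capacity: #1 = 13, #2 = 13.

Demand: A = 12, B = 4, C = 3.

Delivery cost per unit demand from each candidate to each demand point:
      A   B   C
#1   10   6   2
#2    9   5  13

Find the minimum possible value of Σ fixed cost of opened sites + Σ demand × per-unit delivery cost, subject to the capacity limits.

412

Open {#1, #2}; cheapest assignment that respects the capacities:
  #1 (cap 13, load 7): B, C — cost 4×6 + 3×2 = 30
  #2 (cap 13, load 12): A — cost 12×9 = 108
  Shipping 138, fixed 274 → total 412.
  Any other capacity-feasible assignment to {#1, #2} ships for at least 138.
Total demand is 19 and no other set of sites has combined capacity ≥ 19, so {#1, #2} is the only feasible choice of open sites. Minimum: 412.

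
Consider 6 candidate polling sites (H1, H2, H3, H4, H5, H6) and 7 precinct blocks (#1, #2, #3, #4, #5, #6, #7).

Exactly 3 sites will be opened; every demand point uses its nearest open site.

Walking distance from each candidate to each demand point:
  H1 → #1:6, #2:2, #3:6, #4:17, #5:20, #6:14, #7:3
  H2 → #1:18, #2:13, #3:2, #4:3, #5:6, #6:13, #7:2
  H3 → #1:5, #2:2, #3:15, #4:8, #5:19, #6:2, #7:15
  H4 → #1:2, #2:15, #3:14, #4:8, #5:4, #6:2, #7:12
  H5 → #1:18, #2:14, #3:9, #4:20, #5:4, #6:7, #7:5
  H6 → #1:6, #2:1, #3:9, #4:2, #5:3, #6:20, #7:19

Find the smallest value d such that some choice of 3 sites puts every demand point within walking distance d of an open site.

Open {H2, H4, H6}.
  Farthest demand point is #5 at walking distance 3 (to H6); all others are ≤ 3.
With {H1, H2, H4} the worst case is 4.
With {H2, H3, H4} the worst case is 4.
No size-3 selection achieves below 3.

3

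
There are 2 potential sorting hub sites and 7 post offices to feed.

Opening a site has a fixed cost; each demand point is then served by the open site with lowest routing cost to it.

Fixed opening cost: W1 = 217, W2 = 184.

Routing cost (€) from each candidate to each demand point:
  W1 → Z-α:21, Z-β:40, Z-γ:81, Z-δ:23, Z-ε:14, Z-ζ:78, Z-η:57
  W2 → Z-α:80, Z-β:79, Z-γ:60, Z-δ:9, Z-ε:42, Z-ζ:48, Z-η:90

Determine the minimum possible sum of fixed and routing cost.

531

Open {W1}: assign each demand point to its cheapest open site.
  Z-α→W1 21, Z-β→W1 40, Z-γ→W1 81, Z-δ→W1 23, Z-ε→W1 14, Z-ζ→W1 78, Z-η→W1 57
  routing cost 314, fixed 217 → total 531.
Compare {W2}: routing cost 408 + fixed 184 = 592.
Compare {W1, W2}: routing cost 249 + fixed 401 = 650.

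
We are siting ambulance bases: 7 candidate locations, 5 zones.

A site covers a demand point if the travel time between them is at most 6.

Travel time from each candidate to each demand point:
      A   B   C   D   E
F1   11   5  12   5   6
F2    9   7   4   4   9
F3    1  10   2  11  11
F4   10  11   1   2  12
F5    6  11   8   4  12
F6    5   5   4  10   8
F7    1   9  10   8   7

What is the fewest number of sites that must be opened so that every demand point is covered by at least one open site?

Coverage sets (demand points within 6 of each site):
  F1: {B, D, E}
  F2: {C, D}
  F3: {A, C}
  F4: {C, D}
  F5: {A, D}
  F6: {A, B, C}
  F7: {A}
No single site covers all 5 demand points.
But {F1, F3} covers everything, so the minimum is 2.

2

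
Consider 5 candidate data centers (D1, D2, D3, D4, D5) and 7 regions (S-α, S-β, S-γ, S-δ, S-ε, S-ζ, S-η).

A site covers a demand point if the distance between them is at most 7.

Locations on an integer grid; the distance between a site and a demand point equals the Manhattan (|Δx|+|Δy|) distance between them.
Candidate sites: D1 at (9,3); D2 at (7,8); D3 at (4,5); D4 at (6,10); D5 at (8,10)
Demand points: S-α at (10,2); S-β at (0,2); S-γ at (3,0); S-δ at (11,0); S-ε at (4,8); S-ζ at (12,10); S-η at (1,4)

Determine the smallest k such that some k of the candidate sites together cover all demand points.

3

Coverage sets (demand points within 7 of each site):
  D1: {S-α, S-δ}
  D2: {S-ε, S-ζ}
  D3: {S-β, S-γ, S-ε, S-η}
  D4: {S-ε, S-ζ}
  D5: {S-ε, S-ζ}
No 2 sites suffice: every size-2 union leaves at least one demand point uncovered.
But {D1, D2, D3} covers everything, so the minimum is 3.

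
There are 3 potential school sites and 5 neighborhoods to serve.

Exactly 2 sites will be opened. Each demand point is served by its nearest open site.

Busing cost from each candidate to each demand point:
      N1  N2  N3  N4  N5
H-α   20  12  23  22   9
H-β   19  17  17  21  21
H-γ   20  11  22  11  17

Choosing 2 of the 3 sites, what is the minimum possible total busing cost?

Open {H-α, H-γ}.
  N1→H-α 20, N2→H-γ 11, N3→H-γ 22, N4→H-γ 11, N5→H-α 9  ⇒ total 73.
Compare {H-β, H-γ}: total 75.
Compare {H-α, H-β}: total 78.

73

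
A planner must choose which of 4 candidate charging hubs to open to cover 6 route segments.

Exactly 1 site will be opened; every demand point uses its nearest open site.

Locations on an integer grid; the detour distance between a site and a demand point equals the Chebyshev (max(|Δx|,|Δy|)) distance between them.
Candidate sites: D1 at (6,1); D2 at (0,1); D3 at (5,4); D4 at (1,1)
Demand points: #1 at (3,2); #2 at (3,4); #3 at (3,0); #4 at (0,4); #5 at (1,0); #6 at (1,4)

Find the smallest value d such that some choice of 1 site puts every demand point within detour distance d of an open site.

Open {D2}.
  Farthest demand point is #1 at detour distance 3 (to D2); all others are ≤ 3.
With {D4} the worst case is 3.
With {D3} the worst case is 5.
No size-1 selection achieves below 3.

3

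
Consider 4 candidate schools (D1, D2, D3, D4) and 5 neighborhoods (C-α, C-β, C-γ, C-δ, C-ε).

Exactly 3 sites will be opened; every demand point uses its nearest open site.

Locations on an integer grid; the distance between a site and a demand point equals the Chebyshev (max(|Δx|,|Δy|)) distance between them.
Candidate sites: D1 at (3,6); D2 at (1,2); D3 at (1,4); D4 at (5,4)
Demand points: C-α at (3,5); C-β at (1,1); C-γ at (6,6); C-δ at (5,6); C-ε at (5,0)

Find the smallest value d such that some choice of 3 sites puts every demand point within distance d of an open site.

4

Open {D1, D2, D3}.
  Farthest demand point is C-ε at distance 4 (to D2); all others are ≤ 4.
With {D1, D2, D4} the worst case is 4.
With {D1, D3, D4} the worst case is 4.
No size-3 selection achieves below 4.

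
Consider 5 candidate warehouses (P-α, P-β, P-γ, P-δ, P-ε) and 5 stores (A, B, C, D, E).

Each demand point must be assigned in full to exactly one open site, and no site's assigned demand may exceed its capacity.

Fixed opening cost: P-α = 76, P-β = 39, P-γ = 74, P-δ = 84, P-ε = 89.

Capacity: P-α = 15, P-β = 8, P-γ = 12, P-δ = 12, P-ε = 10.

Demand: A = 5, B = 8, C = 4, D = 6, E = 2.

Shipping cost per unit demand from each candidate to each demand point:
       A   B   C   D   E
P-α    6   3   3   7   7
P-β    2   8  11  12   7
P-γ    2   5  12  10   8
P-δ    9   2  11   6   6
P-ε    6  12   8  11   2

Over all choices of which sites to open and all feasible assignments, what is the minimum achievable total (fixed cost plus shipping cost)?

Open {P-α, P-γ}; cheapest assignment that respects the capacities:
  P-α (cap 15, load 14): B, C, E — cost 8×3 + 4×3 + 2×7 = 50
  P-γ (cap 12, load 11): A, D — cost 5×2 + 6×10 = 70
  Shipping 120, fixed 150 → total 270.
  Any other capacity-feasible assignment to {P-α, P-γ} ships for at least 120.
Compare {P-α, P-δ}: its best feasible assignment gives total 272.
Compare {P-α, P-β, P-δ}: its best feasible assignment gives total 291.
Every other set of open sites that can feasibly serve all demand totals ≥ 272 even under its best assignment. Minimum: 270.

270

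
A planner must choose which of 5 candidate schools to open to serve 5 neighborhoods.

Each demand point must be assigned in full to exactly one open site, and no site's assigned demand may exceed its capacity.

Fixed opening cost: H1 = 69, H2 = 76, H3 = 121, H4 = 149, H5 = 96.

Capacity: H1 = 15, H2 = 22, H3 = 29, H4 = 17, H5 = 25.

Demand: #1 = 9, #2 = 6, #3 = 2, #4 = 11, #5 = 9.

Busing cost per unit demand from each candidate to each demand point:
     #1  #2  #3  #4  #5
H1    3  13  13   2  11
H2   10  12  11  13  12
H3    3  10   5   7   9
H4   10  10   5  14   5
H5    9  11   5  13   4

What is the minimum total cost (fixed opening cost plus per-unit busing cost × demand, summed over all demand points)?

390

Open {H1, H3}; cheapest assignment that respects the capacities:
  H1 (cap 15, load 11): #4 — cost 11×2 = 22
  H3 (cap 29, load 26): #1, #2, #3, #5 — cost 9×3 + 6×10 + 2×5 + 9×9 = 178
  Shipping 200, fixed 190 → total 390.
  Any other capacity-feasible assignment to {H1, H3} ships for at least 200.
Compare {H1, H5}: its best feasible assignment gives total 396.
Compare {H3, H5}: its best feasible assignment gives total 427.
Every other set of open sites that can feasibly serve all demand totals ≥ 396 even under its best assignment. Minimum: 390.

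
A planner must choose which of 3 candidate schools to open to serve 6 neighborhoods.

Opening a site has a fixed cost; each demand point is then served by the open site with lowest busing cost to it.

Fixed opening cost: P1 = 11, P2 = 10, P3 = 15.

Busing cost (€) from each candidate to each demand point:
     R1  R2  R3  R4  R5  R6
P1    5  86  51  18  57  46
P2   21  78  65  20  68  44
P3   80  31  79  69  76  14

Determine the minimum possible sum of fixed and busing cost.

Open {P1, P3}: assign each demand point to its cheapest open site.
  R1→P1 5, R2→P3 31, R3→P1 51, R4→P1 18, R5→P1 57, R6→P3 14
  busing cost 176, fixed 26 → total 202.
Compare {P1, P2, P3}: busing cost 176 + fixed 36 = 212.
Compare {P2, P3}: busing cost 219 + fixed 25 = 244.
Compare {P1}: busing cost 263 + fixed 11 = 274.
All other subsets cost ≥ 212. Minimum total cost: 202.

202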